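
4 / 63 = 0.06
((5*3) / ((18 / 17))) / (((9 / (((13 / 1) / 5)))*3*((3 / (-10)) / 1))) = -1105 / 243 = -4.55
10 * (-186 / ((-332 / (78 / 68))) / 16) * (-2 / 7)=-18135 / 158032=-0.11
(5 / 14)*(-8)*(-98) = 280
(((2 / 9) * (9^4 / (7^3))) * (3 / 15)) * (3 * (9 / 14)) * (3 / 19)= 59049 / 228095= 0.26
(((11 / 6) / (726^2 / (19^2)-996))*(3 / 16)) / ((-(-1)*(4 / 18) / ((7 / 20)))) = 0.00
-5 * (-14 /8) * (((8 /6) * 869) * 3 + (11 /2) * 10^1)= 123585 /4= 30896.25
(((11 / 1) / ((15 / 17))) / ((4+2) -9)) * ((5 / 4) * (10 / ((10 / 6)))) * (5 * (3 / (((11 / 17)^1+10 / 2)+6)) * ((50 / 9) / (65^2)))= -1445 / 27378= -0.05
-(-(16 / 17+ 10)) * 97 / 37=18042 / 629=28.68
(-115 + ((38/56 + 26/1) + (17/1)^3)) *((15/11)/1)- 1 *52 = 182759/28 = 6527.11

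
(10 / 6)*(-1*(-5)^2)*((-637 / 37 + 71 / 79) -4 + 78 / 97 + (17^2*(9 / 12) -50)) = -20873076125 / 3402372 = -6134.86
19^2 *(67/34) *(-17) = -24187/2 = -12093.50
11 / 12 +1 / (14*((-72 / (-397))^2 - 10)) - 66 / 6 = -332875759 / 32989026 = -10.09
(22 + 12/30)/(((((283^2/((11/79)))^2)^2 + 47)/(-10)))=-102487/50078333844348286955194989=-0.00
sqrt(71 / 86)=sqrt(6106) / 86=0.91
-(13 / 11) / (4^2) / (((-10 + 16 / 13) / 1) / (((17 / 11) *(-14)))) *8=-20111 / 13794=-1.46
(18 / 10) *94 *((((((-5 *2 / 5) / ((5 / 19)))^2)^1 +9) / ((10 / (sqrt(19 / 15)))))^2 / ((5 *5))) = 7462517919 / 19531250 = 382.08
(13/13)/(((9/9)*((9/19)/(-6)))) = -38/3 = -12.67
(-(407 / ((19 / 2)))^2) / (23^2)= -3.47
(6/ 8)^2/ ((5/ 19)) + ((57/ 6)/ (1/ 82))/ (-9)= -60781/ 720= -84.42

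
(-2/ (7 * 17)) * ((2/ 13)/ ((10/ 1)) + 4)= -522/ 7735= -0.07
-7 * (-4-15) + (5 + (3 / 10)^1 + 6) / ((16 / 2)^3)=681073 / 5120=133.02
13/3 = 4.33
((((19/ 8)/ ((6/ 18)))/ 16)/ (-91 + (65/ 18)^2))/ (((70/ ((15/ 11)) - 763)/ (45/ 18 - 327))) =-8989299/ 3451389760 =-0.00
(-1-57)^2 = 3364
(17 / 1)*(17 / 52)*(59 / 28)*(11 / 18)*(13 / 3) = 187561 / 6048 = 31.01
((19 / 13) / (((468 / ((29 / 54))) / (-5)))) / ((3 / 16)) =-5510 / 123201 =-0.04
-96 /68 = -24 /17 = -1.41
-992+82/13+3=-12775/13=-982.69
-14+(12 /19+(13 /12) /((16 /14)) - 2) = -26303 /1824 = -14.42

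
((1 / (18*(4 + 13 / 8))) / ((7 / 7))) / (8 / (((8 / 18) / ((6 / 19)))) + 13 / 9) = 0.00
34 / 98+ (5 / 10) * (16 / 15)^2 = 10097 / 11025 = 0.92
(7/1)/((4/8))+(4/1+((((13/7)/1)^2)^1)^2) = 71779/2401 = 29.90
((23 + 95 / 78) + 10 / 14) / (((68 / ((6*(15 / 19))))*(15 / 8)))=27226 / 29393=0.93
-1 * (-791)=791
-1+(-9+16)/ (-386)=-393/ 386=-1.02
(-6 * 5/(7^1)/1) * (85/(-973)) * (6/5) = 0.45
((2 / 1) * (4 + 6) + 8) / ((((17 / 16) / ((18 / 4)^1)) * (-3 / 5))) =-3360 / 17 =-197.65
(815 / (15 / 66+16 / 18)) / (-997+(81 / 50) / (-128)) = -1032768000 / 1410174701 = -0.73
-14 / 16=-7 / 8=-0.88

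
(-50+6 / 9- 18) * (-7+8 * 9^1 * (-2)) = 30502 / 3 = 10167.33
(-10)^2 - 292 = -192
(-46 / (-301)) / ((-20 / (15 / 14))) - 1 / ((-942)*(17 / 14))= -0.01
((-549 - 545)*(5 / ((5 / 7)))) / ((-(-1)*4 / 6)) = -11487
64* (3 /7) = 192 /7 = 27.43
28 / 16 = 7 / 4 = 1.75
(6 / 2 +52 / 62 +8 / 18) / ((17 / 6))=1.51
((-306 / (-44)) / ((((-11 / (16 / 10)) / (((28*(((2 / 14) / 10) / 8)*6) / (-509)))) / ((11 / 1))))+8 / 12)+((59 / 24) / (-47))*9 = 31969979 / 157891800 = 0.20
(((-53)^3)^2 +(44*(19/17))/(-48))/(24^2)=4521529670107/117504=38479793.62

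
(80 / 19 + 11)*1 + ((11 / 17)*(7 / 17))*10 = 98151 / 5491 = 17.87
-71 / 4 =-17.75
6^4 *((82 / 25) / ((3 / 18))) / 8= 79704 / 25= 3188.16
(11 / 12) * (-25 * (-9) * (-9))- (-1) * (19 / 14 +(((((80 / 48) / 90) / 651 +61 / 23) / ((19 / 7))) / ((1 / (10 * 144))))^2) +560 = 823516580957657047 / 416226102012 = 1978531.81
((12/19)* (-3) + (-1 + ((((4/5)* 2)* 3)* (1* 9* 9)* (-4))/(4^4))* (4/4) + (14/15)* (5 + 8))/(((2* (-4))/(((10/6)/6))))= -7213/65664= -0.11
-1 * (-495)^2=-245025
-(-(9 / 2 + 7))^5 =6436343 / 32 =201135.72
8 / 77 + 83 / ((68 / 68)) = 6399 / 77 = 83.10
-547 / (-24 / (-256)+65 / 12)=-52512 / 529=-99.27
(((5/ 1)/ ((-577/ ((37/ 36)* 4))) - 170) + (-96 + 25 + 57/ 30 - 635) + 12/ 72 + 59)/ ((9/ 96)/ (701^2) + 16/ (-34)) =5656715405554336/ 3266360778825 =1731.81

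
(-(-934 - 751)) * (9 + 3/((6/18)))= 30330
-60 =-60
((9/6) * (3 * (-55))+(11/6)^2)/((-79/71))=624019/2844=219.42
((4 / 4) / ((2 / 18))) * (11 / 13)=99 / 13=7.62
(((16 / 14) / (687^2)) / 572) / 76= 1 / 17952756822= 0.00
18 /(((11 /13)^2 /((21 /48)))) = 10647 /968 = 11.00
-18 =-18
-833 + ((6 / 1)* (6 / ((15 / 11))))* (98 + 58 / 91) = 805817 / 455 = 1771.03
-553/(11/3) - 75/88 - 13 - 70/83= -1208913/7304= -165.51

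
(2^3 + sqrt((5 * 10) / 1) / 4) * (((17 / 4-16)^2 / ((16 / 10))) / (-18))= -11045 / 288-55225 * sqrt(2) / 9216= -46.83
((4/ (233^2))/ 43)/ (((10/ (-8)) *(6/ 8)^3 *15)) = -1024/ 4727214675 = -0.00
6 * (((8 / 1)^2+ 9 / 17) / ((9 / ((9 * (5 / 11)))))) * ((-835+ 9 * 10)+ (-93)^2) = 1391019.47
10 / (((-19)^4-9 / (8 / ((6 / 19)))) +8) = 760 / 9904977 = 0.00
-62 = -62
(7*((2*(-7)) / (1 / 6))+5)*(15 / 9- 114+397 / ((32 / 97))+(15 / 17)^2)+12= -17660093713 / 27744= -636537.40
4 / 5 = 0.80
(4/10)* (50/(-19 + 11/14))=-56/51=-1.10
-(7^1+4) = -11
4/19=0.21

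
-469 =-469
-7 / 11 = -0.64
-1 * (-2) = 2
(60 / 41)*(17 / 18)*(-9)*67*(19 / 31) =-649230 / 1271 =-510.80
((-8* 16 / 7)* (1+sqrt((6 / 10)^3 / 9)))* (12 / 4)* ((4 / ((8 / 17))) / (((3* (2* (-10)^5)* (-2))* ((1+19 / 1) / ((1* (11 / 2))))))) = -187 / 1750000-187* sqrt(15) / 43750000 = -0.00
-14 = -14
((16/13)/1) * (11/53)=176/689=0.26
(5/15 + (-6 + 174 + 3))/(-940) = -257/1410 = -0.18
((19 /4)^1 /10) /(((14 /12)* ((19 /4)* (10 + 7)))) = 3 /595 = 0.01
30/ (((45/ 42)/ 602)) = 16856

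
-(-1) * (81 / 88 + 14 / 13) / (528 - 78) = 0.00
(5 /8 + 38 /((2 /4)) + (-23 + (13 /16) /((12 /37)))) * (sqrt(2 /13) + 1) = 78.15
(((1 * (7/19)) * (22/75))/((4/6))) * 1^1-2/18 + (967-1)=4129868/4275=966.05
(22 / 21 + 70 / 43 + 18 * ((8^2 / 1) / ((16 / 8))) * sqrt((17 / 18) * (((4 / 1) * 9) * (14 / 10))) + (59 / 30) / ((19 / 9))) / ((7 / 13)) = 8045323 / 1200990 + 7488 * sqrt(1190) / 35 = 7386.95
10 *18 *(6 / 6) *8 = 1440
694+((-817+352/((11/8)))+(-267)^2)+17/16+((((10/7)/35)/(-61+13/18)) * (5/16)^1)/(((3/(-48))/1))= 12151063353/170128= 71423.07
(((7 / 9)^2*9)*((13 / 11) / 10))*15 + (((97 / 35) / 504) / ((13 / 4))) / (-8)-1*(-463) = 2384544733 / 5045040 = 472.65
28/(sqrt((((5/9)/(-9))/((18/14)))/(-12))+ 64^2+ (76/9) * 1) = 201071808/29474573753 -1512 * sqrt(105)/147372868765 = 0.01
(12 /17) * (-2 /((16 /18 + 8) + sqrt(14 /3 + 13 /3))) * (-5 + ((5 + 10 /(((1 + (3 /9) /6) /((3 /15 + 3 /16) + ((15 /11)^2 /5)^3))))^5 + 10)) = -76972188211308191712601032774886658680871788233 /10059843586319413198894526761174131108080768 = -7651.43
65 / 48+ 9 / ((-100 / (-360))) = 8101 / 240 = 33.75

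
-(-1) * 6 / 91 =6 / 91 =0.07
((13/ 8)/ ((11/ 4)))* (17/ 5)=221/ 110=2.01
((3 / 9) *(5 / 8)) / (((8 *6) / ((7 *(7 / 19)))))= 245 / 21888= 0.01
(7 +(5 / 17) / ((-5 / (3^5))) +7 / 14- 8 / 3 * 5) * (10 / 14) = -10265 / 714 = -14.38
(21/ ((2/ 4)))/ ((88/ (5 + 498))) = 10563/ 44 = 240.07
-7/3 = -2.33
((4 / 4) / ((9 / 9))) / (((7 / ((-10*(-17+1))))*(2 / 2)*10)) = 16 / 7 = 2.29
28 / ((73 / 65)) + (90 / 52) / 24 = 379655 / 15184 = 25.00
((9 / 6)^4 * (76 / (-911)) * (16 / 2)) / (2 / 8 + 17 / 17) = -12312 / 4555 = -2.70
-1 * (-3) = 3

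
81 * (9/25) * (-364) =-265356/25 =-10614.24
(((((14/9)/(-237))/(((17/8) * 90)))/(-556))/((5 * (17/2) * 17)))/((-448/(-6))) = 1/873984378600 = 0.00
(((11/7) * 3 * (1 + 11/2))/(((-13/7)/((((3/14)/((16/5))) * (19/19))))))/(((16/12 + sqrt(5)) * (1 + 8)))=165/3248 - 495 * sqrt(5)/12992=-0.03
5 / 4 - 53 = -207 / 4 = -51.75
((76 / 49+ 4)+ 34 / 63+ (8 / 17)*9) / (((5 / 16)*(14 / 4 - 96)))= -0.36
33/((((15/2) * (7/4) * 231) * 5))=0.00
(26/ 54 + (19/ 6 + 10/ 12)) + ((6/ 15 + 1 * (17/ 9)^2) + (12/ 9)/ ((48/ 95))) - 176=-267157/ 1620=-164.91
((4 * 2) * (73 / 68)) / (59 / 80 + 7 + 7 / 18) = 105120 / 99467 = 1.06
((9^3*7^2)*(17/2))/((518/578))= 25071039/74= 338797.82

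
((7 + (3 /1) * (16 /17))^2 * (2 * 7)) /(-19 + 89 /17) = -195223 /1989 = -98.15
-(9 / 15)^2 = -9 / 25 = -0.36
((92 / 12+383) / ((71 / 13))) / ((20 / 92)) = 350428 / 1065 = 329.04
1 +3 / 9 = 4 / 3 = 1.33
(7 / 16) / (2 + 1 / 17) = 17 / 80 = 0.21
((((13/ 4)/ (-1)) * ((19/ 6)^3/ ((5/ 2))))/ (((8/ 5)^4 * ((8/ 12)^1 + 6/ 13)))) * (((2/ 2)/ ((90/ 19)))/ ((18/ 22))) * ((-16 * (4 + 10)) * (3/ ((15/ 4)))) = 770848715/ 2985984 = 258.16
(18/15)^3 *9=1944/125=15.55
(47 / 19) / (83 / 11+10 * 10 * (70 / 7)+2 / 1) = 0.00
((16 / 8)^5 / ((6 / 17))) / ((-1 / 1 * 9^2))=-272 / 243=-1.12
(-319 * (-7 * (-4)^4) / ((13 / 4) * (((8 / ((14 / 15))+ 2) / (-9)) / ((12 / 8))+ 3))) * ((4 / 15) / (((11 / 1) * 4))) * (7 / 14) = 6547968 / 27235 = 240.42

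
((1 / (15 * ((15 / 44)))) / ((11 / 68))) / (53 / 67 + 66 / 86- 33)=-783632 / 20381175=-0.04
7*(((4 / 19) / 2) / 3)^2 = 28 / 3249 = 0.01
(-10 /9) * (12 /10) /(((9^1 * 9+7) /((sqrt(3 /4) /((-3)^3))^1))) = sqrt(3) /3564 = 0.00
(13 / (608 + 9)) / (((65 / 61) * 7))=61 / 21595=0.00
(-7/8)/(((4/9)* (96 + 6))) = -21/1088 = -0.02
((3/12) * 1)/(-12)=-1/48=-0.02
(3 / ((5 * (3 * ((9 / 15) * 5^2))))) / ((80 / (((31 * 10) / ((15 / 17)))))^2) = 277729 / 1080000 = 0.26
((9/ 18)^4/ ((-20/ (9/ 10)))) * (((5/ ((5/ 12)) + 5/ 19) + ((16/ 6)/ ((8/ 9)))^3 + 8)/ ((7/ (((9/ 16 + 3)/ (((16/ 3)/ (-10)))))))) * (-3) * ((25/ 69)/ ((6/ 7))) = -60615/ 376832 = -0.16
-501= -501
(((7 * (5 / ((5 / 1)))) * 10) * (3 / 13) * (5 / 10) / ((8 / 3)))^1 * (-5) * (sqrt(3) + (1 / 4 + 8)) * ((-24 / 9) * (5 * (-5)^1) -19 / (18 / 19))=-7046.22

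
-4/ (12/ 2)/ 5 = -2/ 15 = -0.13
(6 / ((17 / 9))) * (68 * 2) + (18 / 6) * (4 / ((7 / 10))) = 3144 / 7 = 449.14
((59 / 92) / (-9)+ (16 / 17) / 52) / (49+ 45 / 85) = -9727 / 9063288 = -0.00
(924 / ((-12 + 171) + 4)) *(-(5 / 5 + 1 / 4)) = -1155 / 163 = -7.09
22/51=0.43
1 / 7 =0.14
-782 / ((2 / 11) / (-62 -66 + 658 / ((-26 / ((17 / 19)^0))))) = 8571893 / 13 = 659376.38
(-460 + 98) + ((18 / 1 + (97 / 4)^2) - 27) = 3473 / 16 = 217.06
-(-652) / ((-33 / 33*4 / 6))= -978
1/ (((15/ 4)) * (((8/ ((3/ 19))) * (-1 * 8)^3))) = -1/ 97280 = -0.00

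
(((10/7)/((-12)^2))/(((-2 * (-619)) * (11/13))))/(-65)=-1/6863472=-0.00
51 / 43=1.19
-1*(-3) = 3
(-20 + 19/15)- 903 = -13826/15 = -921.73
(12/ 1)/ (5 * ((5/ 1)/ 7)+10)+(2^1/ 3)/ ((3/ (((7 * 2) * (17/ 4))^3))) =160093129/ 3420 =46810.86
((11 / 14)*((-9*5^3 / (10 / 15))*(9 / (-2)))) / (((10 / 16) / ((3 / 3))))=66825 / 7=9546.43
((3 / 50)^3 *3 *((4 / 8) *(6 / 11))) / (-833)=-243 / 1145375000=-0.00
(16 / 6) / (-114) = -4 / 171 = -0.02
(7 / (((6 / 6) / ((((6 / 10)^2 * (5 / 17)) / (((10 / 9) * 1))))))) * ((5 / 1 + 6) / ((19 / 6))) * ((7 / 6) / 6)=0.45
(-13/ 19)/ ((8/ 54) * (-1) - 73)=351/ 37525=0.01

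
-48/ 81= -16/ 27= -0.59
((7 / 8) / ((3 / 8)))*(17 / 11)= 119 / 33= 3.61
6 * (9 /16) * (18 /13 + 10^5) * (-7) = -122851701 /52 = -2362532.71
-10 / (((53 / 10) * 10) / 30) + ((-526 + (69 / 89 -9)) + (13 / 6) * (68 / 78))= -538.00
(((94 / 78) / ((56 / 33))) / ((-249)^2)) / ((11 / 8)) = 0.00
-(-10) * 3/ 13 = 30/ 13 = 2.31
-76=-76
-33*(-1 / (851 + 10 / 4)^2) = 44 / 971283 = 0.00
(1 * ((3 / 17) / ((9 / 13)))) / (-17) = -13 / 867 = -0.01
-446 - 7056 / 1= -7502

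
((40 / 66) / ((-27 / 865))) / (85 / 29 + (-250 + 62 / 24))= 2006800 / 25269057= 0.08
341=341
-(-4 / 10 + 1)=-3 / 5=-0.60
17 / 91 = 0.19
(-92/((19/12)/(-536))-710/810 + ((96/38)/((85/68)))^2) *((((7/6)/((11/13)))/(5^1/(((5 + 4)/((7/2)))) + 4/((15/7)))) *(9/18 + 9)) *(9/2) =481733.62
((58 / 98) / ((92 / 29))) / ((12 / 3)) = 841 / 18032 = 0.05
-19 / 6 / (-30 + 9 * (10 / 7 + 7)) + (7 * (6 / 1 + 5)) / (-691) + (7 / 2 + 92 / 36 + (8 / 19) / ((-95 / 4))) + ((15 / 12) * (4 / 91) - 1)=536916103834 / 109300697415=4.91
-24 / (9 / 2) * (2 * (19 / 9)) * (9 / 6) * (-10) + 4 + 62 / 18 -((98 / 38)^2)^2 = 353024138 / 1172889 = 300.99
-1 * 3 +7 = 4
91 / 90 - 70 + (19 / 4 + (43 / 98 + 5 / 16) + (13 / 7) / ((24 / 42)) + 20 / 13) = -26921779 / 458640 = -58.70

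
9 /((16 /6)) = 27 /8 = 3.38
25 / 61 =0.41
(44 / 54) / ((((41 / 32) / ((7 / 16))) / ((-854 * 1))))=-263032 / 1107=-237.61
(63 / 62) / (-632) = -63 / 39184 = -0.00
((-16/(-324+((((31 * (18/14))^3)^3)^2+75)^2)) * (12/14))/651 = -432935648303616893351677286792/85320427014810329796765345812842796142621553873897969906155372047941827230133530890044333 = -0.00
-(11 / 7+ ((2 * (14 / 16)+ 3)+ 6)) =-345 / 28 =-12.32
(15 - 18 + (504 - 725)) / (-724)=56 / 181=0.31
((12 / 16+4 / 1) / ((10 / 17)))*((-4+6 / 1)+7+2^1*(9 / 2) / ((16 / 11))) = 78489 / 640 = 122.64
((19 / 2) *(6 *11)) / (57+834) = 19 / 27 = 0.70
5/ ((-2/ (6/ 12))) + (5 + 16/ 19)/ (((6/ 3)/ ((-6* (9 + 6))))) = -20075/ 76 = -264.14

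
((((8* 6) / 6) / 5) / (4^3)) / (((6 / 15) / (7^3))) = 343 / 16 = 21.44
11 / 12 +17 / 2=113 / 12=9.42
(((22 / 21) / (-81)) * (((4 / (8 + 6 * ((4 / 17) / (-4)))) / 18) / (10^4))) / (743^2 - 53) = -187 / 2746414698300000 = -0.00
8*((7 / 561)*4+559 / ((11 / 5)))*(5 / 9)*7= 39920440 / 5049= 7906.60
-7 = -7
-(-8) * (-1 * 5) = -40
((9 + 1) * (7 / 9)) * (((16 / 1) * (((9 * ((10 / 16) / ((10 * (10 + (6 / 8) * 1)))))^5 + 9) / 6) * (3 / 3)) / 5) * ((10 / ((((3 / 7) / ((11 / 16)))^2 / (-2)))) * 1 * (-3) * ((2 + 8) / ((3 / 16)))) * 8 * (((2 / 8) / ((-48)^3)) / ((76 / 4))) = -0.29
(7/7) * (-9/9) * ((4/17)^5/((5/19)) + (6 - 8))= 14179114/7099285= 2.00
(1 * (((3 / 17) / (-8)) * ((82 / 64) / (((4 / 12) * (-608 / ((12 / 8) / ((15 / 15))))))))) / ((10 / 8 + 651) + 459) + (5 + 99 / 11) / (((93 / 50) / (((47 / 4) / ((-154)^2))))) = 246794793071 / 66176311111680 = 0.00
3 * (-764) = -2292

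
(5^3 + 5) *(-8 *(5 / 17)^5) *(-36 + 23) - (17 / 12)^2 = 5673661327 / 204459408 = 27.75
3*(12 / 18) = 2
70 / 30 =7 / 3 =2.33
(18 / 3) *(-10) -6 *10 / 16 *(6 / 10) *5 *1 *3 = -375 / 4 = -93.75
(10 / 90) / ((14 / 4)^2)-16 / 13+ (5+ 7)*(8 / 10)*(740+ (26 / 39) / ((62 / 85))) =1263886444 / 177723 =7111.55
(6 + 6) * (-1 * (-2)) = 24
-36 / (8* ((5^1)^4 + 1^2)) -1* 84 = -105177 / 1252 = -84.01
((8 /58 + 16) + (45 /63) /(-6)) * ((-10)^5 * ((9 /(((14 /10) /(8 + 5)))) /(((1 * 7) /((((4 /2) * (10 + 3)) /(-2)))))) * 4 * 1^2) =9892077000000 /9947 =994478435.71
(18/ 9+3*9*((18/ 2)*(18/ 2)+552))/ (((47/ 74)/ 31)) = 39211342/ 47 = 834283.87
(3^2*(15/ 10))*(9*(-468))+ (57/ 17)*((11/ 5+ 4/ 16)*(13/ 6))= -38654057/ 680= -56844.20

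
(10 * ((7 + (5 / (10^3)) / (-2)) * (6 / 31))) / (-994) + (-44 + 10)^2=1155.99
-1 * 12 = -12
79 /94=0.84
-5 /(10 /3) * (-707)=2121 /2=1060.50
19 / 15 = 1.27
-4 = -4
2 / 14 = 1 / 7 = 0.14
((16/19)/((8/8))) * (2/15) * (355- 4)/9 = 4.38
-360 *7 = -2520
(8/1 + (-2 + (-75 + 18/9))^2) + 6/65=366151/65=5633.09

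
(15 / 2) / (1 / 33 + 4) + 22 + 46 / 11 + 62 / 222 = 9198589 / 324786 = 28.32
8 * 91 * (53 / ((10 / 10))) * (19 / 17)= 733096 / 17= 43123.29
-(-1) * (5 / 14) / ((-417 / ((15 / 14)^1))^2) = 125 / 53016824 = 0.00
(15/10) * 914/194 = 7.07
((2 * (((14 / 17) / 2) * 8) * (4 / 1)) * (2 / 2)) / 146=224 / 1241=0.18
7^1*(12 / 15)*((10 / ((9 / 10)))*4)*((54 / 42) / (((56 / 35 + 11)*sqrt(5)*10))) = 32*sqrt(5) / 63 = 1.14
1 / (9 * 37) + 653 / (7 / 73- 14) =-46.96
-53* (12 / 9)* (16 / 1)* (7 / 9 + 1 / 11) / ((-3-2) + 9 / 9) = 72928 / 297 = 245.55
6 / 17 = 0.35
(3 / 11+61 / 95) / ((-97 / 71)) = -67876 / 101365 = -0.67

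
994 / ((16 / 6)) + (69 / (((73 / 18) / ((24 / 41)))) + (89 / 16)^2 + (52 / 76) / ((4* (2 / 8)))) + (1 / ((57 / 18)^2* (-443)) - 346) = 8373334808275 / 122534281984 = 68.33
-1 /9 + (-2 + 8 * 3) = 197 /9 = 21.89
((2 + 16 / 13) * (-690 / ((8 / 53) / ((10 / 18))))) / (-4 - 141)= 56.58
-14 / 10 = -7 / 5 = -1.40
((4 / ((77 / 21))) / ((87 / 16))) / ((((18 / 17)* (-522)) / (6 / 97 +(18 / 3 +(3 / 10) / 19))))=-0.00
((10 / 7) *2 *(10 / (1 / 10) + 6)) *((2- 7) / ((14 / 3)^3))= -35775 / 2401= -14.90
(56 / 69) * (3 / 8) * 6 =42 / 23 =1.83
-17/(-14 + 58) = -17/44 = -0.39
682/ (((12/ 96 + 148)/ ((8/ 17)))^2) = 2793472/ 405821025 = 0.01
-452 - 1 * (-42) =-410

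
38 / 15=2.53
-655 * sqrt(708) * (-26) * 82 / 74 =1396460 * sqrt(177) / 37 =502126.81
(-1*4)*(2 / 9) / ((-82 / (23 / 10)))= 0.02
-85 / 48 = -1.77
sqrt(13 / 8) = sqrt(26) / 4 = 1.27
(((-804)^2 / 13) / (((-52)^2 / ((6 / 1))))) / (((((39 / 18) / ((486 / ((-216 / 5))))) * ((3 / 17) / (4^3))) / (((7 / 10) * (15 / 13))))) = -62308038240 / 371293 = -167813.66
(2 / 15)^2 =4 / 225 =0.02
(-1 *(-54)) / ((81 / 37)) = 74 / 3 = 24.67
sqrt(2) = 1.41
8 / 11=0.73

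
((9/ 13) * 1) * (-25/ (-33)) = 75/ 143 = 0.52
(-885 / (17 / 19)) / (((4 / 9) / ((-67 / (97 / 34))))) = 10139445 / 194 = 52265.18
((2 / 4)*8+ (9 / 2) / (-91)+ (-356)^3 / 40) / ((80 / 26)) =-1026431269 / 2800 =-366582.60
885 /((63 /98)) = 4130 /3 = 1376.67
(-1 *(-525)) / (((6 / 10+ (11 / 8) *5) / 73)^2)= 4476360000 / 89401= 50070.58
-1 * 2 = -2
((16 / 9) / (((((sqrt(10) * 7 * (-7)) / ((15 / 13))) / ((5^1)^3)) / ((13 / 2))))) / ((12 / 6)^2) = -125 * sqrt(10) / 147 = -2.69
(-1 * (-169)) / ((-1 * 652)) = -169 / 652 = -0.26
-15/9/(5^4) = -1/375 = -0.00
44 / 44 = 1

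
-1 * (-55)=55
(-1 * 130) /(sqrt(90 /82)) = -26 * sqrt(205) /3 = -124.09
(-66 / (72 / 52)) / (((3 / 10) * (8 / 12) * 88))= -65 / 24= -2.71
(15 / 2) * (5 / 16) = 75 / 32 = 2.34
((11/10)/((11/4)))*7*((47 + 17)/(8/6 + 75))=2688/1145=2.35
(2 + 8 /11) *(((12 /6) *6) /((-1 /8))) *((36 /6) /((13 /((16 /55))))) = -55296 /1573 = -35.15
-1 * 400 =-400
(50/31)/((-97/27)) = -1350/3007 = -0.45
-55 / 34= -1.62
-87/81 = -29/27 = -1.07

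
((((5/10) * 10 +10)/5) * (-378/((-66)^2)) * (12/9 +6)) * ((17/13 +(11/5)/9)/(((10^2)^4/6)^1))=-1589/8937500000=-0.00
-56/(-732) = 14/183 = 0.08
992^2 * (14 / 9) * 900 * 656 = 903764377600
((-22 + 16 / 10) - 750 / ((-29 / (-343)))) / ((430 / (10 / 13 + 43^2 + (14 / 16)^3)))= -1984819997973 / 51875200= -38261.44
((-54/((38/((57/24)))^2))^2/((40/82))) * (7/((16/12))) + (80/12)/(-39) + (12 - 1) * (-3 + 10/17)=-68359973399/2607022080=-26.22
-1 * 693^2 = -480249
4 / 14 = 2 / 7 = 0.29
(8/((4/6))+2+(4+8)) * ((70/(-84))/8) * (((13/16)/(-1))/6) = 0.37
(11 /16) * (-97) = -1067 /16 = -66.69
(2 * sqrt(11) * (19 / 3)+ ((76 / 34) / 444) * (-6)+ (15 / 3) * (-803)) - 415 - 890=-3346299 / 629+ 38 * sqrt(11) / 3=-5278.02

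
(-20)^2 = 400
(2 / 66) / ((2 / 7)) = 7 / 66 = 0.11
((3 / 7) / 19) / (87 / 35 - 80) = -0.00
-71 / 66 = -1.08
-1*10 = -10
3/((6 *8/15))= 15/16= 0.94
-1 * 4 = -4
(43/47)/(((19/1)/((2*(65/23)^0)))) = 86/893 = 0.10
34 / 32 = 17 / 16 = 1.06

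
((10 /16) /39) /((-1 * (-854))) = 5 /266448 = 0.00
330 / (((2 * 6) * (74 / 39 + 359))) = 429 / 5630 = 0.08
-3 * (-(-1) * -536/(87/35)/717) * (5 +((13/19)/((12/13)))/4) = 11089505/2370402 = 4.68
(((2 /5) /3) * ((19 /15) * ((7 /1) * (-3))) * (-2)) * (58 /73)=30856 /5475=5.64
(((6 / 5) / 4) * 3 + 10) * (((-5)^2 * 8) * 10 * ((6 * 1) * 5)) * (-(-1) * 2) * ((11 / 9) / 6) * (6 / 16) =299750 / 3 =99916.67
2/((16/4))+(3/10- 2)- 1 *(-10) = 44/5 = 8.80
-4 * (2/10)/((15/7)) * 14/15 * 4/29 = -1568/32625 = -0.05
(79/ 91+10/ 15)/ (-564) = -0.00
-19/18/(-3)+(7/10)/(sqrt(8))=7 * sqrt(2)/40+19/54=0.60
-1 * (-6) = 6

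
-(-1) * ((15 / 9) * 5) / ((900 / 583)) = 583 / 108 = 5.40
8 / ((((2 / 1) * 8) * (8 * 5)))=1 / 80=0.01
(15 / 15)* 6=6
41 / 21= 1.95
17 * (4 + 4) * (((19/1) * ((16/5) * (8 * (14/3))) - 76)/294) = 2237744/2205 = 1014.85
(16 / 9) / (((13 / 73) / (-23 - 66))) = -888.48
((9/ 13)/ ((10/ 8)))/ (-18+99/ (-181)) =-724/ 24245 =-0.03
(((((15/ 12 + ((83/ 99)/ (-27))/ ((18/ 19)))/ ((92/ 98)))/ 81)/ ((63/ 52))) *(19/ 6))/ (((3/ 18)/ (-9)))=-202519499/ 89636382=-2.26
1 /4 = 0.25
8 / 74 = 4 / 37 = 0.11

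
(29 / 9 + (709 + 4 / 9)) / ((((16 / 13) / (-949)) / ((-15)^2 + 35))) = -857236445 / 6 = -142872740.83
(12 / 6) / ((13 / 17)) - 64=-798 / 13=-61.38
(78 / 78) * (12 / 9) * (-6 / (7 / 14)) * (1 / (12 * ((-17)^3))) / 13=4 / 191607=0.00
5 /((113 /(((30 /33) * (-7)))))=-350 /1243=-0.28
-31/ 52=-0.60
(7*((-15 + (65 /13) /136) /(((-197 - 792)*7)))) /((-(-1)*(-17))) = -2035 /2286568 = -0.00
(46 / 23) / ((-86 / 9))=-9 / 43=-0.21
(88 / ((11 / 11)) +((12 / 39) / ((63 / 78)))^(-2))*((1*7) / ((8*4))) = 42511 / 2048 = 20.76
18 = 18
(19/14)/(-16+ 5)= -19/154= -0.12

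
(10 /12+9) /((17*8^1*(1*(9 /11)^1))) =649 /7344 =0.09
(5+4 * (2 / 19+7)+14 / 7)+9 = 844 / 19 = 44.42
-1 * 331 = -331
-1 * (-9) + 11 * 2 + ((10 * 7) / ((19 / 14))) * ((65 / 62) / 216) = 1987897 / 63612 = 31.25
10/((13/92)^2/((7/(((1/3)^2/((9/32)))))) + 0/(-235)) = 1499715/169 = 8874.05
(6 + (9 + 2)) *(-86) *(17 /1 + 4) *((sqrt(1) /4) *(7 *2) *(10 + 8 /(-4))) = -859656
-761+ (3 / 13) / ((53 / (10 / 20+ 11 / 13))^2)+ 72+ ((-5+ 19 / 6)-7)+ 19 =-50271993433 / 74056476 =-678.83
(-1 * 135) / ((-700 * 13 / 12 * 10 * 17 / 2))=81 / 38675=0.00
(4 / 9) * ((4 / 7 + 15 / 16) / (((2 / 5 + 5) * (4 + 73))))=845 / 523908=0.00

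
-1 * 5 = -5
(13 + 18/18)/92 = 7/46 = 0.15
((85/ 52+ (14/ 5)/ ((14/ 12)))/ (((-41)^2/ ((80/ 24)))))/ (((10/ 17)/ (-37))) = -659821/ 1311180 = -0.50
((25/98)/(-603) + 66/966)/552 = 92287/750257424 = 0.00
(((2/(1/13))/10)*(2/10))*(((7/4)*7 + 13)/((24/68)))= 22321/600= 37.20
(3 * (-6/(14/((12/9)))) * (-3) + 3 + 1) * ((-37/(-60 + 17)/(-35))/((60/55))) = -6512/31605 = -0.21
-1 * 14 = -14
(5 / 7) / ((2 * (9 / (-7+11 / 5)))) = -4 / 21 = -0.19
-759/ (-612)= 253/ 204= 1.24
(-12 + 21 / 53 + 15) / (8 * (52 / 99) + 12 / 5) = 22275 / 43301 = 0.51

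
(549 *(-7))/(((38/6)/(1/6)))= -101.13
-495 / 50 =-9.90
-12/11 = -1.09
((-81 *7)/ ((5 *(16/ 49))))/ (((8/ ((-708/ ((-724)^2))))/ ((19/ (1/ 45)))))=840908061/ 16773632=50.13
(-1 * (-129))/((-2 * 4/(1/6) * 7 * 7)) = -43/784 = -0.05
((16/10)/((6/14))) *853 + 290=3474.53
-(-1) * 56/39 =56/39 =1.44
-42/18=-7/3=-2.33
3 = 3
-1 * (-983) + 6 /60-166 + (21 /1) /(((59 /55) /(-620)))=-6678911 /590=-11320.19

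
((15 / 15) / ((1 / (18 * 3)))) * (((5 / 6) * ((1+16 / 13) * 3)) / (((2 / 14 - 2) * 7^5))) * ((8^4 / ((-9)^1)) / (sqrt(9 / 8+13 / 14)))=712704 * sqrt(1610) / 9332687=3.06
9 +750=759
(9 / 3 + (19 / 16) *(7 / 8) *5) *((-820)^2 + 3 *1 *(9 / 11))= 7758851923 / 1408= 5510548.24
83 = 83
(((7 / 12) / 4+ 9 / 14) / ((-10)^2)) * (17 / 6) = 901 / 40320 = 0.02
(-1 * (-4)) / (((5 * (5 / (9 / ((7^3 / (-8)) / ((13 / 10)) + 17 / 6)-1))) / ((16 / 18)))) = -195424 / 1058175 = -0.18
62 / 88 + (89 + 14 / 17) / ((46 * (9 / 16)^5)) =35.38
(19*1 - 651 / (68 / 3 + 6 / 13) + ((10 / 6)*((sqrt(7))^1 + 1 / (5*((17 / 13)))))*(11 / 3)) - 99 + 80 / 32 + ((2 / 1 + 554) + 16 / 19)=55*sqrt(7) / 9 + 592767278 / 1311057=468.30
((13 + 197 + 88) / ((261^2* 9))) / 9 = 298 / 5517801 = 0.00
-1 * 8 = -8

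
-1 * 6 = -6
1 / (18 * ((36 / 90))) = 5 / 36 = 0.14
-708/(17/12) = -8496/17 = -499.76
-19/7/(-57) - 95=-1994/21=-94.95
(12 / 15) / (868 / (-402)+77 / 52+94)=41808 / 4876985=0.01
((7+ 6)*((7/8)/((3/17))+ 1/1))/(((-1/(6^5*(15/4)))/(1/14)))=-2258685/14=-161334.64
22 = 22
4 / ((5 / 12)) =48 / 5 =9.60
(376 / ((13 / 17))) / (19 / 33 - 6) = -210936 / 2327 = -90.65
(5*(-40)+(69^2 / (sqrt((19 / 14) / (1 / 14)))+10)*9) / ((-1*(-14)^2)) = 55 / 98-42849*sqrt(19) / 3724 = -49.59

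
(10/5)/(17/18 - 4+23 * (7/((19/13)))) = 684/36629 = 0.02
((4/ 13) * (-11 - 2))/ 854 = -2/ 427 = -0.00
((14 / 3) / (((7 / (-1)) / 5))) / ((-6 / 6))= 10 / 3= 3.33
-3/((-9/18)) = 6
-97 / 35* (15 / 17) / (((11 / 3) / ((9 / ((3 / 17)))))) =-2619 / 77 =-34.01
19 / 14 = 1.36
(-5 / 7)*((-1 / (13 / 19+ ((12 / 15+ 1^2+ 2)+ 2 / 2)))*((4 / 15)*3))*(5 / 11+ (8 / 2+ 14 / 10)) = 3496 / 5731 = 0.61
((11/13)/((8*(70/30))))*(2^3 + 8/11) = 36/91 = 0.40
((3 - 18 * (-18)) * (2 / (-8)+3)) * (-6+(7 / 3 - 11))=-13189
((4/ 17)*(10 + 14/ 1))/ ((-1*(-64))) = 3/ 34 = 0.09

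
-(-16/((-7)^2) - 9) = 457/49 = 9.33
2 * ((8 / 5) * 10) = 32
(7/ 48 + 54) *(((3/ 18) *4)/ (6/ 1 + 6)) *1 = 2599/ 864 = 3.01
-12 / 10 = -6 / 5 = -1.20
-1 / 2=-0.50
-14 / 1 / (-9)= 14 / 9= 1.56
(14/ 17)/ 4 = 7/ 34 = 0.21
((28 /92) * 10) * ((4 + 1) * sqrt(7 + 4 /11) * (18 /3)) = 18900 * sqrt(11) /253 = 247.76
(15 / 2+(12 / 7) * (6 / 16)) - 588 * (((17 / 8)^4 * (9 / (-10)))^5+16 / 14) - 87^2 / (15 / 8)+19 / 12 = 740842582349001522205192890385063 / 605283789918594662400000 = 1223959066.29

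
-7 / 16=-0.44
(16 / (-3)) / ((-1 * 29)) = 16 / 87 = 0.18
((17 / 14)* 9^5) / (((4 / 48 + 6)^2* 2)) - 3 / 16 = 578095899 / 596848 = 968.58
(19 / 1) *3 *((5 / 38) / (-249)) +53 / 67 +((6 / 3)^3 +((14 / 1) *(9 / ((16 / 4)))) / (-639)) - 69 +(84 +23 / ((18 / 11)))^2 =1222274997343 / 127925244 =9554.60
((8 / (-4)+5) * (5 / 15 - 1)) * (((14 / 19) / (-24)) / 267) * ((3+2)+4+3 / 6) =7 / 3204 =0.00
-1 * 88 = -88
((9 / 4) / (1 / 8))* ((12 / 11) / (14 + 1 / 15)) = 3240 / 2321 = 1.40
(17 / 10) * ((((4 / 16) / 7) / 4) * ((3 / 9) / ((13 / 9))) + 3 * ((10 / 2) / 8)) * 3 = 139383 / 14560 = 9.57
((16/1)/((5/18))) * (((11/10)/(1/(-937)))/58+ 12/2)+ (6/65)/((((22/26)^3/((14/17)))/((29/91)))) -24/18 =-33430148624/49213725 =-679.29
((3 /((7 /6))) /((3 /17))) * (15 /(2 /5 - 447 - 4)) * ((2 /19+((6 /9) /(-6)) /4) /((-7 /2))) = 22525 /2097543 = 0.01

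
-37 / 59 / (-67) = 37 / 3953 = 0.01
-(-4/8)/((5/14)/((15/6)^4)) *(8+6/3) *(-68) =-74375/2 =-37187.50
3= 3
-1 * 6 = -6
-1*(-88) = 88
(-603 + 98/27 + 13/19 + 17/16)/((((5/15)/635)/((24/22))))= -1241970.62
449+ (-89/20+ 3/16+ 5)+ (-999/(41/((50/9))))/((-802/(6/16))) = 591613989/1315280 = 449.80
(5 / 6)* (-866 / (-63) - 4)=1535 / 189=8.12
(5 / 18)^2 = 25 / 324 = 0.08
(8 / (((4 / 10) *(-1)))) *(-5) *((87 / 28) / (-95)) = -435 / 133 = -3.27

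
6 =6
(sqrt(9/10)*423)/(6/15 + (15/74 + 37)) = 46953*sqrt(10)/13913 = 10.67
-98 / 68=-49 / 34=-1.44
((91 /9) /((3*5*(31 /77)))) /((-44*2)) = -637 /33480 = -0.02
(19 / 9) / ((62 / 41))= 779 / 558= 1.40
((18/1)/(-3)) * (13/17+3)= -384/17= -22.59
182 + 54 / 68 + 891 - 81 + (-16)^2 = 1248.79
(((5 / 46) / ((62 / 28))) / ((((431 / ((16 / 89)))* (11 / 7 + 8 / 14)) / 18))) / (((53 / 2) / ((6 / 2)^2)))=84672 / 1449548251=0.00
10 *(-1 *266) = -2660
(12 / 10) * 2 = 12 / 5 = 2.40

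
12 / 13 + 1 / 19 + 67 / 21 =21610 / 5187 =4.17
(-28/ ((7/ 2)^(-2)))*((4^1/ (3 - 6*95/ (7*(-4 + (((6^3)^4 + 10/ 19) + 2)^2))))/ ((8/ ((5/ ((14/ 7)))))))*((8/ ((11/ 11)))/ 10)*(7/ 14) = -205352207835901789475659/ 3592166900919564809901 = -57.17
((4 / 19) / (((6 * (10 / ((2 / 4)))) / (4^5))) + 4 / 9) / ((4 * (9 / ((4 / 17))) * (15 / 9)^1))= 0.01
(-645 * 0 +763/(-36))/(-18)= 763/648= 1.18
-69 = -69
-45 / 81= -0.56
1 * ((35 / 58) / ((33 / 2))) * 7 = 245 / 957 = 0.26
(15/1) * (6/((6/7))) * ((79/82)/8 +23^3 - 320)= 816029655/656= 1243947.64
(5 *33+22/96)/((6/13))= 103103/288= 358.00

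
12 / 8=3 / 2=1.50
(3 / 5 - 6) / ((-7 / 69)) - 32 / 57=105071 / 1995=52.67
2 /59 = 0.03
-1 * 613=-613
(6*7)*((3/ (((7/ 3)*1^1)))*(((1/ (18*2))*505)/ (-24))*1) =-31.56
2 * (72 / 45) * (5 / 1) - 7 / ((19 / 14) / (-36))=3832 / 19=201.68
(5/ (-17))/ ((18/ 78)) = -65/ 51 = -1.27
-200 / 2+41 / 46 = -4559 / 46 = -99.11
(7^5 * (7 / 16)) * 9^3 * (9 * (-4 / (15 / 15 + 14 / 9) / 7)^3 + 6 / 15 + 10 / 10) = 6965188.71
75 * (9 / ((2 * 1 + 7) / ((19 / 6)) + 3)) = 4275 / 37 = 115.54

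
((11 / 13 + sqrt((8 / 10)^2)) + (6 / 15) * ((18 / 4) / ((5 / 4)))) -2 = 353 / 325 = 1.09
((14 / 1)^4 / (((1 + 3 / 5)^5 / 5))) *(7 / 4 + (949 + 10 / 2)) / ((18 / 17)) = 2438177984375 / 147456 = 16534952.69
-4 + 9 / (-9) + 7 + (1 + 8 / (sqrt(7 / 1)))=3 + 8*sqrt(7) / 7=6.02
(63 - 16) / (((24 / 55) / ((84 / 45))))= 3619 / 18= 201.06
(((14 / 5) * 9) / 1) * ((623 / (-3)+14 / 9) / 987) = -742 / 141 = -5.26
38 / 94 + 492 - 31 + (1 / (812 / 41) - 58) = 15397447 / 38164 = 403.45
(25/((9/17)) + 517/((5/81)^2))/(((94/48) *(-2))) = -34654.14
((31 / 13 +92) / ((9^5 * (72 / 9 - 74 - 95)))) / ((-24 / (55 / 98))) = 22495 / 96894212688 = 0.00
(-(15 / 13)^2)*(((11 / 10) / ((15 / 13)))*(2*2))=-66 / 13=-5.08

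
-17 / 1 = -17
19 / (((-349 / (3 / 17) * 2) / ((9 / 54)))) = -19 / 23732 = -0.00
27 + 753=780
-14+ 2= -12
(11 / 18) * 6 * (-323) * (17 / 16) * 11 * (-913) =606607243 / 48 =12637650.90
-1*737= -737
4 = 4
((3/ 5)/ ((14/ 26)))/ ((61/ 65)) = 507/ 427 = 1.19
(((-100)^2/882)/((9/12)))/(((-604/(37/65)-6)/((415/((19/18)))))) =-5.57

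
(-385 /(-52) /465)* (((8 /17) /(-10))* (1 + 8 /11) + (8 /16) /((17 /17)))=0.01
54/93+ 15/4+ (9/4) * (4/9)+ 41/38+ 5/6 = 51193/7068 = 7.24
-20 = -20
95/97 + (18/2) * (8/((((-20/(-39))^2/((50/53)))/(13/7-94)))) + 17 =-855805261/35987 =-23780.96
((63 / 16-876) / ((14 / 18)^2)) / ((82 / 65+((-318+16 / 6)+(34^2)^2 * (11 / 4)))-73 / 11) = -2424263985 / 6179506863824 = -0.00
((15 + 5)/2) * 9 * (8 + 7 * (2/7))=900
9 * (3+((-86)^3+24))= -5724261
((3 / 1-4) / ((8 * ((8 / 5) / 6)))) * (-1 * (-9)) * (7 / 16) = -945 / 512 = -1.85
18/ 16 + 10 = 89/ 8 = 11.12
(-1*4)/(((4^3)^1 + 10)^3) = -0.00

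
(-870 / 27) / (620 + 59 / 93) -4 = -701618 / 173157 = -4.05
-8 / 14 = -4 / 7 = -0.57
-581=-581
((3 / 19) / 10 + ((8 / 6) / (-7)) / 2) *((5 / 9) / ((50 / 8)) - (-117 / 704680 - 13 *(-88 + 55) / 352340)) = -7063711 / 1012202352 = -0.01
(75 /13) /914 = 75 /11882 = 0.01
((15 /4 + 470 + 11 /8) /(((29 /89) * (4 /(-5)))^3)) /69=-111649465375 /287204864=-388.75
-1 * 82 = -82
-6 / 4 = -3 / 2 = -1.50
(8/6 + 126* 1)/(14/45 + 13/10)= 2292/29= 79.03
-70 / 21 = -10 / 3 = -3.33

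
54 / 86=27 / 43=0.63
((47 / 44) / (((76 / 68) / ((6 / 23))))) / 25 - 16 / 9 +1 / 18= -1851926 / 1081575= -1.71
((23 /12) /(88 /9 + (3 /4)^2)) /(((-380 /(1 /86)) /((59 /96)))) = -1357 /389284160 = -0.00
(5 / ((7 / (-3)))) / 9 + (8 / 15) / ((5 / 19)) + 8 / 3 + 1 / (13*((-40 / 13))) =18607 / 4200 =4.43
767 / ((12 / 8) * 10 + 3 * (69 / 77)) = 59059 / 1362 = 43.36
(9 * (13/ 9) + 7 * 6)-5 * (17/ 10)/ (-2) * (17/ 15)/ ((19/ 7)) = 64723/ 1140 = 56.77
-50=-50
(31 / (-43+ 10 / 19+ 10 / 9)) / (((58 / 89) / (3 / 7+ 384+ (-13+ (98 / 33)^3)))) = -2621693310512 / 5733225267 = -457.28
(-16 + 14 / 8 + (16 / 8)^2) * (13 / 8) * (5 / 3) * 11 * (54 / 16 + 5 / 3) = -3547115 / 2304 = -1539.55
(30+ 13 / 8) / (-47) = -253 / 376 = -0.67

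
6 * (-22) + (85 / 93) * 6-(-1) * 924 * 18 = 511670 / 31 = 16505.48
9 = 9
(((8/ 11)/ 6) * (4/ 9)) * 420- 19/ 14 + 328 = 484087/ 1386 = 349.27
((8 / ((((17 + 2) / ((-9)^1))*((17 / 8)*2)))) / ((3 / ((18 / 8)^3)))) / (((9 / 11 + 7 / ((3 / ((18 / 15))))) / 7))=-841995 / 128554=-6.55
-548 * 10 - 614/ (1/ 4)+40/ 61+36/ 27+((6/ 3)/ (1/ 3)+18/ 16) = -11604961/ 1464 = -7926.89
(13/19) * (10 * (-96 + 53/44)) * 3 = -813345/418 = -1945.80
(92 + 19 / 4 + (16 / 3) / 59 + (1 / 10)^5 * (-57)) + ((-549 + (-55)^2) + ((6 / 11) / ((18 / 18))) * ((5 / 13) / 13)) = 84658024469549 / 32904300000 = 2572.86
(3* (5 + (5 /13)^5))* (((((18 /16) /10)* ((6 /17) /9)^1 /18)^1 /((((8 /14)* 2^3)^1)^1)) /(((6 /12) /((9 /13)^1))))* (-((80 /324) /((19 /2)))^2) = -32542825 /43189060922514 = -0.00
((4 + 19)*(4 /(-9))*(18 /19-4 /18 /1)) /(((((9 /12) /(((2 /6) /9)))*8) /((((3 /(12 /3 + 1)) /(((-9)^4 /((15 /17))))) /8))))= -713 /1544898987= -0.00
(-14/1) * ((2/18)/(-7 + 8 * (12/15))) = 70/27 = 2.59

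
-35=-35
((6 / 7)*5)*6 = 180 / 7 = 25.71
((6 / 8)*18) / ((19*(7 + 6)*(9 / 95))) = 15 / 26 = 0.58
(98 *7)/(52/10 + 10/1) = 1715/38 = 45.13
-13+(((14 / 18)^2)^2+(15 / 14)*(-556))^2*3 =747606611155210 / 703096443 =1063305.92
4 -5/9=31/9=3.44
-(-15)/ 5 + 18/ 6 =6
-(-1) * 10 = 10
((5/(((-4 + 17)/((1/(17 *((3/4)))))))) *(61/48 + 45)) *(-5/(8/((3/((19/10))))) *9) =-832875/67184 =-12.40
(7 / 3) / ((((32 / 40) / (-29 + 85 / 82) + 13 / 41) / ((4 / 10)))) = 188026 / 58113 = 3.24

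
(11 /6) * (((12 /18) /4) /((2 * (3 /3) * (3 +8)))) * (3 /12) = 1 /288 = 0.00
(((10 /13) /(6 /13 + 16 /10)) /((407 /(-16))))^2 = 160000 /743598361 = 0.00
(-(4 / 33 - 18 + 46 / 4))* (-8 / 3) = -1684 / 99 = -17.01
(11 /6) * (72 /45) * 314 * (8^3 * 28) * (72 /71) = 4753588224 /355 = 13390389.36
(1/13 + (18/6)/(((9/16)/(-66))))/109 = -4575/1417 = -3.23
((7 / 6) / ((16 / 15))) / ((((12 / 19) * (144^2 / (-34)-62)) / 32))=-11305 / 137064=-0.08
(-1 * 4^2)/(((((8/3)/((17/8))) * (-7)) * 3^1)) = 17/28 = 0.61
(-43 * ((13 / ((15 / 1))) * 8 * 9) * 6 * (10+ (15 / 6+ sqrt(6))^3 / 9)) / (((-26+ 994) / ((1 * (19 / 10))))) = -2559661 / 4840 - 95589 * sqrt(6) / 1100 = -741.71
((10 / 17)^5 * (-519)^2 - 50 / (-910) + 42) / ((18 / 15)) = 12283094463695 / 775241922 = 15844.21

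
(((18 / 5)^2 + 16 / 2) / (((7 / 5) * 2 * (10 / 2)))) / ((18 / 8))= 0.67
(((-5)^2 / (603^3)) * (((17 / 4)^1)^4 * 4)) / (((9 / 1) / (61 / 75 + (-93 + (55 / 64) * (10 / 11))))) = -18322252333 / 12123992328192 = -0.00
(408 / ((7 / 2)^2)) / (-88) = -204 / 539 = -0.38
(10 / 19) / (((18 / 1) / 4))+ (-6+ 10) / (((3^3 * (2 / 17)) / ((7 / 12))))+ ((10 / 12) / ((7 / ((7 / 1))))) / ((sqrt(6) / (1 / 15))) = sqrt(6) / 108+ 2621 / 3078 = 0.87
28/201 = 0.14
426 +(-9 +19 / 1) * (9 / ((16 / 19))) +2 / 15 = 63961 / 120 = 533.01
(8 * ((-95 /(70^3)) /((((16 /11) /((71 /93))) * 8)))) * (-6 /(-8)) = -14839 /136102400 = -0.00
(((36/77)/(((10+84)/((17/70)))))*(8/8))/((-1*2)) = -153/253330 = -0.00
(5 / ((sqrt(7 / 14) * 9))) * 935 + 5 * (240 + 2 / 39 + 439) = 4675 * sqrt(2) / 9 + 132415 / 39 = 4129.86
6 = 6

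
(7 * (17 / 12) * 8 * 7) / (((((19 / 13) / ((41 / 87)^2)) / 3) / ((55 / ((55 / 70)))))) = 17721.15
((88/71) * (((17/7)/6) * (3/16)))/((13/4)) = 187/6461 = 0.03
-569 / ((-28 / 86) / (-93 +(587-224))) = 3303045 / 7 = 471863.57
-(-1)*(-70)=-70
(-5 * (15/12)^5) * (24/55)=-9375/1408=-6.66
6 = 6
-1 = -1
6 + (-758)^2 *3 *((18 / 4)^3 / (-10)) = -314142747 / 20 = -15707137.35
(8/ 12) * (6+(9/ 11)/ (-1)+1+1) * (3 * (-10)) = -1580/ 11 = -143.64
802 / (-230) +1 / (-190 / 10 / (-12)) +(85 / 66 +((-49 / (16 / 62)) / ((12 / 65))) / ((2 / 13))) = -30857477993 / 4614720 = -6686.75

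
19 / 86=0.22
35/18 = 1.94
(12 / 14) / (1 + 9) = 3 / 35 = 0.09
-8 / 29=-0.28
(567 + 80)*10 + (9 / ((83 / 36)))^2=44676806 / 6889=6485.24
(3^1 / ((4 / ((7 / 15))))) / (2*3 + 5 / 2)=7 / 170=0.04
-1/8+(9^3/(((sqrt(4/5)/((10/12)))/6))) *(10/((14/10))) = -1/8+91125 *sqrt(5)/7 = 29108.69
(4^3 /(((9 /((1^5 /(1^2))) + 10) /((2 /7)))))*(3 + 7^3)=44288 /133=332.99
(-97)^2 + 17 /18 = 169379 /18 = 9409.94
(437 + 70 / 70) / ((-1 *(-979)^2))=-438 / 958441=-0.00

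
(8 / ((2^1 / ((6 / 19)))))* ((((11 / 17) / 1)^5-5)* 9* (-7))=10490609808 / 26977283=388.87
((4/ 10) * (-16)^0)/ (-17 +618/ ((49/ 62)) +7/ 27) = 1323/ 2530960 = 0.00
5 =5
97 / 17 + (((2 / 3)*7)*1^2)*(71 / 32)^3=47359153 / 835584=56.68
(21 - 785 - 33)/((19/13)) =-10361/19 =-545.32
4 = 4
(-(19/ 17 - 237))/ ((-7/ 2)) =-8020/ 119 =-67.39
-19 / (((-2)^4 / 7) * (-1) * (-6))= -133 / 96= -1.39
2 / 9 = 0.22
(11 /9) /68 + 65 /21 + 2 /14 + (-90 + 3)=-358759 /4284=-83.74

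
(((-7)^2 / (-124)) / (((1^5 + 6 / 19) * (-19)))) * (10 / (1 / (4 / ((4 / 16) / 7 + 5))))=2744 / 21855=0.13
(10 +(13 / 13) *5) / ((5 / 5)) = 15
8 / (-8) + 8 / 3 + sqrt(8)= 5 / 3 + 2 * sqrt(2)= 4.50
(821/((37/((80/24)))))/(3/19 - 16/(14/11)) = -1091930/183261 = -5.96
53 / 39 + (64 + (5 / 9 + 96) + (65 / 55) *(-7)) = 197737 / 1287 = 153.64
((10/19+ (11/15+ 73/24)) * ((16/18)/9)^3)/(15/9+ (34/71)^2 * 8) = 1054657856/891076867785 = 0.00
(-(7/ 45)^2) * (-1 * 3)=49/ 675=0.07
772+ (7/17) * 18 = 13250/17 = 779.41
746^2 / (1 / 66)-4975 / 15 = 110189173 / 3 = 36729724.33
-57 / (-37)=1.54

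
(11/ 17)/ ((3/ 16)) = 176/ 51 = 3.45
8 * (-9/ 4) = -18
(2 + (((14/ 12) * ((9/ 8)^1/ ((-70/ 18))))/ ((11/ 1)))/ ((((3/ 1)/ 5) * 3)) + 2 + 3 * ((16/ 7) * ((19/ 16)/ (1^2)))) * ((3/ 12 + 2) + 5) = 433231/ 4928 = 87.91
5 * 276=1380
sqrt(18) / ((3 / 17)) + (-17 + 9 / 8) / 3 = -127 / 24 + 17 * sqrt(2) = 18.75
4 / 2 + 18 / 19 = 56 / 19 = 2.95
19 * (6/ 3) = 38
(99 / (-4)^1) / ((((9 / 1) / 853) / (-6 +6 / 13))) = 168894 / 13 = 12991.85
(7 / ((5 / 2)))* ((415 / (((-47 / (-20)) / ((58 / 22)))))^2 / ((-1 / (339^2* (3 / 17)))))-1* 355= -55928204298325115 / 4543913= -12308379209.36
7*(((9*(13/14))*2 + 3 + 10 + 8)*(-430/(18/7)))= -132440/3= -44146.67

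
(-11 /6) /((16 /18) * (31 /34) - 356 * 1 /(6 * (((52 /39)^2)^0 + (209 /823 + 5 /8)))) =0.06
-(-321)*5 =1605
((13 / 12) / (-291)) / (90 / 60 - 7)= 13 / 19206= 0.00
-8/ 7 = -1.14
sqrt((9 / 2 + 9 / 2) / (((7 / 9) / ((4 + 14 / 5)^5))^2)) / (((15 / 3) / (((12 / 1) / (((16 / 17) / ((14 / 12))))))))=166838.88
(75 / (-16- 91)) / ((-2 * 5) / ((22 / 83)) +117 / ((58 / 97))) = -47850 / 10782283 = -0.00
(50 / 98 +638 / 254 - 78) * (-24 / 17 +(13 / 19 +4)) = -70454788 / 287147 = -245.36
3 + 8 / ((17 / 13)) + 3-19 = -6.88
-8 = -8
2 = 2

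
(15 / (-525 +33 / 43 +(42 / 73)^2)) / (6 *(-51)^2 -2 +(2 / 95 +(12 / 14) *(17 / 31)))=-23619327025 / 12872874771716048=-0.00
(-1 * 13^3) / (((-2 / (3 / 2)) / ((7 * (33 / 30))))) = 507507 / 40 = 12687.68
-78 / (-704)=39 / 352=0.11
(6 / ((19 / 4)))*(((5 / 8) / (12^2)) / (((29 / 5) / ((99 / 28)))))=825 / 246848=0.00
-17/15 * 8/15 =-136/225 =-0.60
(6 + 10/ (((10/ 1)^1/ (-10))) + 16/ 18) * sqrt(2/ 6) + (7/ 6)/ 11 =7/ 66-28 * sqrt(3)/ 27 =-1.69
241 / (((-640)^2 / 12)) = 723 / 102400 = 0.01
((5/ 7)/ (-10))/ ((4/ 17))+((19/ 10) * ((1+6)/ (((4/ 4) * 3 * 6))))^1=1097/ 2520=0.44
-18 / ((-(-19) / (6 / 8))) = -27 / 38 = -0.71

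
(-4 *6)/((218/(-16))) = 192/109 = 1.76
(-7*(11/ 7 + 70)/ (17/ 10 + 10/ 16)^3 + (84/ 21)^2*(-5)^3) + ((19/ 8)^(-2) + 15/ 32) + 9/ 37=-233667386860219/ 114600495456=-2038.97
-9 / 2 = -4.50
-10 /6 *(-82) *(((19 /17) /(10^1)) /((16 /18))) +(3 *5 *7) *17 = 245097 /136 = 1802.18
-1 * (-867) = 867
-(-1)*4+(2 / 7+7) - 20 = -61 / 7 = -8.71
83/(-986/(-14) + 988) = 581/7409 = 0.08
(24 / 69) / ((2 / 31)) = 5.39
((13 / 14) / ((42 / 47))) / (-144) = -611 / 84672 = -0.01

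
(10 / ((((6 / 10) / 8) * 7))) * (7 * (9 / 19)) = 1200 / 19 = 63.16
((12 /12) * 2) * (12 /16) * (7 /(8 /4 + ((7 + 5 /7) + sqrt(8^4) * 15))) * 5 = 735 /13576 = 0.05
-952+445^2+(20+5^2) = 197118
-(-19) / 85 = 19 / 85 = 0.22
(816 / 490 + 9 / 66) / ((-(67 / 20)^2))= -388440 / 2419571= -0.16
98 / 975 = 0.10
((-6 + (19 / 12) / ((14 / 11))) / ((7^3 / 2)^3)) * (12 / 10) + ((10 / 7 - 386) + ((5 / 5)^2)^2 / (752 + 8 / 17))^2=34180494023942203663253 / 231114559717903680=147894.16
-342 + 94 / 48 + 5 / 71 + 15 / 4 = -336.22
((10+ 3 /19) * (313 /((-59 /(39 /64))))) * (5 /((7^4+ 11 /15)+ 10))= -0.07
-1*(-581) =581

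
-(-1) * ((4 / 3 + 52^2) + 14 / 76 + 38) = 312761 / 114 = 2743.52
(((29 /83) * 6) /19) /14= 87 /11039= 0.01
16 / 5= 3.20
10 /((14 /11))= 55 /7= 7.86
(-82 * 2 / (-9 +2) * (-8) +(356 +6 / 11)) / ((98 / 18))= 117198 / 3773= 31.06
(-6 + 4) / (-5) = 2 / 5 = 0.40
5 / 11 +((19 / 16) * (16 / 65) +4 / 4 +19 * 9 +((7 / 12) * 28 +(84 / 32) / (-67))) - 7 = 209296187 / 1149720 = 182.04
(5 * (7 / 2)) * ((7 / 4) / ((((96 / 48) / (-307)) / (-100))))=1880375 / 4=470093.75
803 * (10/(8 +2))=803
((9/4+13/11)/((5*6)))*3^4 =4077/440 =9.27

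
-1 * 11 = -11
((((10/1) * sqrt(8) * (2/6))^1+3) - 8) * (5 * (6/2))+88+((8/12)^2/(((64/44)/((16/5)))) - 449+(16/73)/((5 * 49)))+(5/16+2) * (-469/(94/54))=-916.65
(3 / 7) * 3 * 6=54 / 7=7.71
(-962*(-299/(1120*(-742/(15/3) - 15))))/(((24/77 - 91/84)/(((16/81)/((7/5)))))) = 1375660/4786803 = 0.29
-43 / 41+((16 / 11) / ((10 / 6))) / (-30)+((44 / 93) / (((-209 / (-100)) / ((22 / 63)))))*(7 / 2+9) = -112634113 / 1255144275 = -0.09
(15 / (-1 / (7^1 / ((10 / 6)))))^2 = 3969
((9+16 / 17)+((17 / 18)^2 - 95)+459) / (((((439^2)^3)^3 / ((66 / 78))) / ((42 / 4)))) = 158972737 / 17506824946769389527211618633390401634817577628903416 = 0.00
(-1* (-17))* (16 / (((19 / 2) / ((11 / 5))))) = 5984 / 95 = 62.99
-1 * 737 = -737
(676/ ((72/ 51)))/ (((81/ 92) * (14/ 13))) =859027/ 1701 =505.01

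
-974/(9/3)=-974/3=-324.67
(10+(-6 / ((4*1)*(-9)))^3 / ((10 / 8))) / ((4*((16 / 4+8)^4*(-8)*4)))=-2701 / 716636160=-0.00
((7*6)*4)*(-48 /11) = -8064 /11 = -733.09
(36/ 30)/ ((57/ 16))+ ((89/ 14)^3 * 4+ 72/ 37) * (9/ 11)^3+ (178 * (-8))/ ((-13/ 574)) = 2646850801762287/ 41722550870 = 63439.33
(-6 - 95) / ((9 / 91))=-9191 / 9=-1021.22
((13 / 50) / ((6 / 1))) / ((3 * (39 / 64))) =0.02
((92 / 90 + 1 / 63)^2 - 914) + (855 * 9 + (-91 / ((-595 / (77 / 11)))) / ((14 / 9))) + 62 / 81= 22885260401 / 3373650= 6783.53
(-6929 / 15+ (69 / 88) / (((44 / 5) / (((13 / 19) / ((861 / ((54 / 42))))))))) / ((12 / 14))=-538.92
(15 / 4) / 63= 5 / 84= 0.06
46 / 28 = 1.64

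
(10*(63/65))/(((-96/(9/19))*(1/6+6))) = -567/73112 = -0.01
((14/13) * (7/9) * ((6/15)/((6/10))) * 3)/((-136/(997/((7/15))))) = -34895/1326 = -26.32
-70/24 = -35/12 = -2.92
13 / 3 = 4.33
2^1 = 2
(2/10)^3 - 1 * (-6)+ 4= 1251/125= 10.01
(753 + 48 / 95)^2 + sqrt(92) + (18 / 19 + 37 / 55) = 2*sqrt(23) + 56365545614 / 99275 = 567781.39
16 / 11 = 1.45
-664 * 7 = -4648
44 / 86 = 22 / 43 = 0.51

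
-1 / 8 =-0.12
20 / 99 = 0.20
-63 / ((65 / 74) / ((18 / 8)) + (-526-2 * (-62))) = 20979 / 133736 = 0.16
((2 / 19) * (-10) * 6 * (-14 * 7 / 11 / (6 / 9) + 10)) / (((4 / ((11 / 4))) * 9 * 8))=185 / 912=0.20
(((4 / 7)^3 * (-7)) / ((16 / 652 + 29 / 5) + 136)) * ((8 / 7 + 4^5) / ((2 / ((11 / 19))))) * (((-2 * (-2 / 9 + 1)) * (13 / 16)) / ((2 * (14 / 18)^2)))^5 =2176642109398185 / 640209098805248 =3.40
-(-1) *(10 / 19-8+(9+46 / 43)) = 2121 / 817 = 2.60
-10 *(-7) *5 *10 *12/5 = 8400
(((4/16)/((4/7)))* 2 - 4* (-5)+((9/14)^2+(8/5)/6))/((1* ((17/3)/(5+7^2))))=205.41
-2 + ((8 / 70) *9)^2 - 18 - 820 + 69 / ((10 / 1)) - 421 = -3069953 / 2450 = -1253.04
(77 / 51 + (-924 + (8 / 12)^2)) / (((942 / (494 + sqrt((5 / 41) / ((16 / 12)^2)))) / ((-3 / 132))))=141073 * sqrt(205) / 346671072 + 34845031 / 3170772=11.00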